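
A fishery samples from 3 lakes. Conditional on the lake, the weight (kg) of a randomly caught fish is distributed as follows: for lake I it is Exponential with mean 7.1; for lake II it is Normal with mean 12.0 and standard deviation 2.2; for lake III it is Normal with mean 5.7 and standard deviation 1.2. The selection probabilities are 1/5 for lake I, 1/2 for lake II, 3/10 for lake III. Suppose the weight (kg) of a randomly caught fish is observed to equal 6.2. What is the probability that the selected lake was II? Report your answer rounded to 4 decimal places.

0.0265

Likelihoods f(6.2 | ·): I: 0.0588164; II: 0.00561338; III: 0.30481.
Posterior ∝ prior × likelihood. Numerator for II: 0.5·0.00561338 = 0.00280669.
Normalizing constant: 0.2·0.0588164 + 0.5·0.00561338 + 0.3·0.30481 = 0.106013.
P(II | observation) = 0.00280669 / 0.106013 = 0.0264749.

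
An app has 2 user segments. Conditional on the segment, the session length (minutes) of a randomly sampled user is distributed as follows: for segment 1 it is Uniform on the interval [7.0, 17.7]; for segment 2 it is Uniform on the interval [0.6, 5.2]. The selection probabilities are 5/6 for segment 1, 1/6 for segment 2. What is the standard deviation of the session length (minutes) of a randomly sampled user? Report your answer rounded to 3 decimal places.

4.544

Per component, 1: μ=12.35, E[X²]=162.063; 2: μ=2.9, E[X²]=10.1733.
E[X] = 0.833333·12.35 + 0.166667·2.9 = 10.775.
E[X²] = 0.833333·162.063 + 0.166667·10.1733 = 136.748.
Var(X) = E[X²] − (E[X])² = 136.748 − 116.101 = 20.6477.
SD(X) = √20.6477 = 4.54397.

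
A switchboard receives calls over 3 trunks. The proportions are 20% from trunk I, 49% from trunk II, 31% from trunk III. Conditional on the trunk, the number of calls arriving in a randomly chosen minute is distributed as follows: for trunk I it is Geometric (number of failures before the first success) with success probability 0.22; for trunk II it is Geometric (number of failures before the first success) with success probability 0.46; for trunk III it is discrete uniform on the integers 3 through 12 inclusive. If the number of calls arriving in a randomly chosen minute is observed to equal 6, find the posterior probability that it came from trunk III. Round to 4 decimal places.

0.6667

Likelihoods P(X=6 | ·): I: 0.0495439; II: 0.0114057; III: 0.1.
Posterior ∝ prior × likelihood. Numerator for III: 0.31·0.1 = 0.031.
Normalizing constant: 0.2·0.0495439 + 0.49·0.0114057 + 0.31·0.1 = 0.0464976.
P(III | observation) = 0.031 / 0.0464976 = 0.666702.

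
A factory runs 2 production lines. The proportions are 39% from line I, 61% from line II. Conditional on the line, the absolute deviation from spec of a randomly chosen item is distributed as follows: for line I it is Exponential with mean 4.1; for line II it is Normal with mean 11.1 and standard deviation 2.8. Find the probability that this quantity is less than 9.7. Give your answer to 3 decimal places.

0.542

Conditional on each line, P(X < 9.7): I: 0.906131; II: 0.308538.
By total probability, P(X < 9.7) = 0.39·0.906131 + 0.61·0.308538 = 0.541599.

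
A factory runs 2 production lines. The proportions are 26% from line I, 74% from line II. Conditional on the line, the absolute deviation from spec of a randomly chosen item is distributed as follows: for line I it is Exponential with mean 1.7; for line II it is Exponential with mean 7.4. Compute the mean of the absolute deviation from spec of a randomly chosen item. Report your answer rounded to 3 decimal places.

Component means — I: 1.7; II: 7.4.
E[X] = 0.26·1.7 + 0.74·7.4 = 5.918.

5.918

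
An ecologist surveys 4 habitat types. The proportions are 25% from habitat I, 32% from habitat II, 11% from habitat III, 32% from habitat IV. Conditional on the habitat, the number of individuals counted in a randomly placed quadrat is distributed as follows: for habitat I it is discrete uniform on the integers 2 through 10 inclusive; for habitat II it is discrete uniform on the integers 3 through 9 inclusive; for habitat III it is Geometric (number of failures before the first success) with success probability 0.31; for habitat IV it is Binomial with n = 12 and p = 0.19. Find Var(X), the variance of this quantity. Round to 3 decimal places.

Per component, I: μ=6, E[X²]=42.6667; II: μ=6, E[X²]=40; III: μ=2.22581, E[X²]=12.1342; IV: μ=2.28, E[X²]=7.0452.
E[X] = 0.25·6 + 0.32·6 + 0.11·2.22581 + 0.32·2.28 = 4.39444.
E[X²] = 0.25·42.6667 + 0.32·40 + 0.11·12.1342 + 0.32·7.0452 = 27.0559.
Var(X) = E[X²] − (E[X])² = 27.0559 − 19.3111 = 7.7448.

7.745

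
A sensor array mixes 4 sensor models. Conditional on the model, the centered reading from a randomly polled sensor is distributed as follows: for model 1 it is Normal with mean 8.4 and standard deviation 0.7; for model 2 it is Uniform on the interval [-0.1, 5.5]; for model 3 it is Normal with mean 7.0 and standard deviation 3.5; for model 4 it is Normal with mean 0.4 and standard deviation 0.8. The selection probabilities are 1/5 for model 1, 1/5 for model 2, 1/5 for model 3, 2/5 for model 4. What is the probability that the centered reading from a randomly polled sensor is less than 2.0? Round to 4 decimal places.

Conditional on each model, P(X < 2.0): 1: 0; 2: 0.375; 3: 0.0765637; 4: 0.97725.
By total probability, P(X < 2.0) = 0.2·0 + 0.2·0.375 + 0.2·0.0765637 + 0.4·0.97725 = 0.481213.

0.4812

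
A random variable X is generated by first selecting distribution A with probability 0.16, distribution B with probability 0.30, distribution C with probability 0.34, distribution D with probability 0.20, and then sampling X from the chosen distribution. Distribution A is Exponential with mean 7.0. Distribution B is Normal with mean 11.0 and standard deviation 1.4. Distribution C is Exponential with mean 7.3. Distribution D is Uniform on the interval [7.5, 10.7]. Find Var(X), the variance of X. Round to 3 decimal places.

Per component, A: μ=7, E[X²]=98; B: μ=11, E[X²]=122.96; C: μ=7.3, E[X²]=106.58; D: μ=9.1, E[X²]=83.6633.
E[X] = 0.16·7 + 0.3·11 + 0.34·7.3 + 0.2·9.1 = 8.722.
E[X²] = 0.16·98 + 0.3·122.96 + 0.34·106.58 + 0.2·83.6633 = 105.538.
Var(X) = E[X²] − (E[X])² = 105.538 − 76.0733 = 29.4646.

29.465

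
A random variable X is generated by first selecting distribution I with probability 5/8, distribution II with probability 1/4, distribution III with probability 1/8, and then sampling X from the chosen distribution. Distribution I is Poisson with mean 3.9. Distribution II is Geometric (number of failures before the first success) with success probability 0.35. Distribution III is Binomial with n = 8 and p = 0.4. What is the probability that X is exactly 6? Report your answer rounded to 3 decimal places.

Conditional on each component, P(X = 6): I: 0.0989251; II: 0.0263966; III: 0.0412877.
By total probability, P(X = 6) = 0.625·0.0989251 + 0.25·0.0263966 + 0.125·0.0412877 = 0.0735883.

0.074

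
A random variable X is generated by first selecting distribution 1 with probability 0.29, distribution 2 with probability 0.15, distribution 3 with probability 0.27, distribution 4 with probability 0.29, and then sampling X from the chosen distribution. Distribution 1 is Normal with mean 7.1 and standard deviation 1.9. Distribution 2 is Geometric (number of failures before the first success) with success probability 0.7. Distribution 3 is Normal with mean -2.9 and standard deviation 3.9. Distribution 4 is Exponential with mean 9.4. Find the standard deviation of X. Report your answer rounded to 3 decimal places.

7.542

Per component, 1: μ=7.1, E[X²]=54.02; 2: μ=0.428571, E[X²]=0.795918; 3: μ=-2.9, E[X²]=23.62; 4: μ=9.4, E[X²]=176.72.
E[X] = 0.29·7.1 + 0.15·0.428571 + 0.27·-2.9 + 0.29·9.4 = 4.06629.
E[X²] = 0.29·54.02 + 0.15·0.795918 + 0.27·23.62 + 0.29·176.72 = 73.4114.
Var(X) = E[X²] − (E[X])² = 73.4114 − 16.5347 = 56.8767.
SD(X) = √56.8767 = 7.54166.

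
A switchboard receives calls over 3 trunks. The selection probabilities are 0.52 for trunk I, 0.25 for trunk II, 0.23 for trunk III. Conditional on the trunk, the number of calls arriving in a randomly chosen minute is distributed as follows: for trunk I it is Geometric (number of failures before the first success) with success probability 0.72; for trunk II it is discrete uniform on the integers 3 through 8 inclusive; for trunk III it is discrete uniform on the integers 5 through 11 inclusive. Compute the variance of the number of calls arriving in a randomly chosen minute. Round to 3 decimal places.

12.614

Per component, I: μ=0.388889, E[X²]=0.691358; II: μ=5.5, E[X²]=33.1667; III: μ=8, E[X²]=68.
E[X] = 0.52·0.388889 + 0.25·5.5 + 0.23·8 = 3.41722.
E[X²] = 0.52·0.691358 + 0.25·33.1667 + 0.23·68 = 24.2912.
Var(X) = E[X²] − (E[X])² = 24.2912 − 11.6774 = 12.6138.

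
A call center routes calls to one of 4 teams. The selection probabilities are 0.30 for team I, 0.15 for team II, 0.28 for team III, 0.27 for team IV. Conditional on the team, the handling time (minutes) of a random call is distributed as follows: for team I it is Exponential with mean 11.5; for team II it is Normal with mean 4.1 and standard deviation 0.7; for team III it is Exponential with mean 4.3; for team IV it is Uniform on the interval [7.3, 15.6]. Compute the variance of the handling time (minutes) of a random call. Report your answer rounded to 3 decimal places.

59.349

Per component, I: μ=11.5, E[X²]=264.5; II: μ=4.1, E[X²]=17.3; III: μ=4.3, E[X²]=36.98; IV: μ=11.45, E[X²]=136.843.
E[X] = 0.3·11.5 + 0.15·4.1 + 0.28·4.3 + 0.27·11.45 = 8.3605.
E[X²] = 0.3·264.5 + 0.15·17.3 + 0.28·36.98 + 0.27·136.843 = 129.247.
Var(X) = E[X²] − (E[X])² = 129.247 − 69.898 = 59.3491.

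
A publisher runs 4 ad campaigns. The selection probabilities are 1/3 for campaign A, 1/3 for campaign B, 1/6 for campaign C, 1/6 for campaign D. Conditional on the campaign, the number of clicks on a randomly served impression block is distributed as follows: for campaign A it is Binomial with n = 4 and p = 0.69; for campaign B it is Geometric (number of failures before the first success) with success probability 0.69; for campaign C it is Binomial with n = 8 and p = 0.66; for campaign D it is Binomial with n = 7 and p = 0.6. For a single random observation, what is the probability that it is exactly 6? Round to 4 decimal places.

0.0666

Conditional on each campaign, P(X = 6): A: 0; B: 0.000612378; C: 0.267534; D: 0.130637.
By total probability, P(X = 6) = 0.333333·0 + 0.333333·0.000612378 + 0.166667·0.267534 + 0.166667·0.130637 = 0.066566.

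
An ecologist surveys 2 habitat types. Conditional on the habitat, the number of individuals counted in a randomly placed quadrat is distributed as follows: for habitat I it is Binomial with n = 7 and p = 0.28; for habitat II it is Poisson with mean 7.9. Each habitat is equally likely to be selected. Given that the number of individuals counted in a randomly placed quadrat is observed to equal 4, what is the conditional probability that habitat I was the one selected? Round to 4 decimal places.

Likelihoods P(X=4 | ·): I: 0.0802967; II: 0.0601687.
Posterior ∝ prior × likelihood. Numerator for I: 0.5·0.0802967 = 0.0401483.
Normalizing constant: 0.5·0.0802967 + 0.5·0.0601687 = 0.0702327.
P(I | observation) = 0.0401483 / 0.0702327 = 0.571647.

0.5716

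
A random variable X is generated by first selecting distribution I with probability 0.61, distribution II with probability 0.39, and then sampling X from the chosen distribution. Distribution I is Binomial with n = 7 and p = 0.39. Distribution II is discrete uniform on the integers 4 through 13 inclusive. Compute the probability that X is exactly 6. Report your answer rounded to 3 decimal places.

0.048

Conditional on each component, P(X = 6): I: 0.015025; II: 0.1.
By total probability, P(X = 6) = 0.61·0.015025 + 0.39·0.1 = 0.0481653.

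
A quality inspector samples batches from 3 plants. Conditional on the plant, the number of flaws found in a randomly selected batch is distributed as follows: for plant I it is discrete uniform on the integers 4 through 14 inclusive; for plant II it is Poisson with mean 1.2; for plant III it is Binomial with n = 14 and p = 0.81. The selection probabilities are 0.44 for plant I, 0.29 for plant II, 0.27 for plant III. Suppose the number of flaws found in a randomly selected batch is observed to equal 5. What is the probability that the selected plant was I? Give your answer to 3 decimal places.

0.955

Likelihoods P(X=5 | ·): I: 0.0909091; II: 0.00624556; III: 0.000225254.
Posterior ∝ prior × likelihood. Numerator for I: 0.44·0.0909091 = 0.04.
Normalizing constant: 0.44·0.0909091 + 0.29·0.00624556 + 0.27·0.000225254 = 0.041872.
P(I | observation) = 0.04 / 0.041872 = 0.955292.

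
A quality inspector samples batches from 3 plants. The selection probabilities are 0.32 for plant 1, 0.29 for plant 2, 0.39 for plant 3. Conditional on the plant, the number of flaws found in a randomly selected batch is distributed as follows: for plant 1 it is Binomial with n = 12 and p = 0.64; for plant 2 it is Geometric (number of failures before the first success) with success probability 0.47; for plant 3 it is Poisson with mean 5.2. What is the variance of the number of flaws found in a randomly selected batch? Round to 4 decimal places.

Per component, 1: μ=7.68, E[X²]=61.7472; 2: μ=1.12766, E[X²]=3.67089; 3: μ=5.2, E[X²]=32.24.
E[X] = 0.32·7.68 + 0.29·1.12766 + 0.39·5.2 = 4.81262.
E[X²] = 0.32·61.7472 + 0.29·3.67089 + 0.39·32.24 = 33.3973.
Var(X) = E[X²] − (E[X])² = 33.3973 − 23.1613 = 10.2359.

10.2359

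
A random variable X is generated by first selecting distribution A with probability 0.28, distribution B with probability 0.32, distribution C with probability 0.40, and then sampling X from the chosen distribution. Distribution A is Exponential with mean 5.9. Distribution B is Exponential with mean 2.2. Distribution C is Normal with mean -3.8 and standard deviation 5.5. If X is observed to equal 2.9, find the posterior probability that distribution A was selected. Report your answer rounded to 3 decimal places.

0.355

Likelihoods f(2.9 | ·): A: 0.103677; B: 0.121646; C: 0.0345389.
Posterior ∝ prior × likelihood. Numerator for A: 0.28·0.103677 = 0.0290295.
Normalizing constant: 0.28·0.103677 + 0.32·0.121646 + 0.4·0.0345389 = 0.0817718.
P(A | observation) = 0.0290295 / 0.0817718 = 0.355006.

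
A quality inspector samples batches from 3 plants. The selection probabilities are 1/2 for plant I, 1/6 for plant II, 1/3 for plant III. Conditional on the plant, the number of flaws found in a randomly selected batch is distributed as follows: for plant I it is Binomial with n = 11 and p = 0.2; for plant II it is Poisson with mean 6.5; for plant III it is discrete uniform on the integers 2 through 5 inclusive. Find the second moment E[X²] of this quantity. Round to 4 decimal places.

For each component E[X²] = Var + (mean)², giving I: 6.6; II: 48.75; III: 13.5.
Overall E[X²] = 0.5·6.6 + 0.166667·48.75 + 0.333333·13.5 = 15.925.

15.9250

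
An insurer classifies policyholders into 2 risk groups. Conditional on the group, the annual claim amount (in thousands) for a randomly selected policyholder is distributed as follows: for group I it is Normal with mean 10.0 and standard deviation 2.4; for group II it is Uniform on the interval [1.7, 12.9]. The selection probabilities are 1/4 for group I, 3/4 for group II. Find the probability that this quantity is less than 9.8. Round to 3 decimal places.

0.659

Conditional on each group, P(X < 9.8): I: 0.466793; II: 0.723214.
By total probability, P(X < 9.8) = 0.25·0.466793 + 0.75·0.723214 = 0.659109.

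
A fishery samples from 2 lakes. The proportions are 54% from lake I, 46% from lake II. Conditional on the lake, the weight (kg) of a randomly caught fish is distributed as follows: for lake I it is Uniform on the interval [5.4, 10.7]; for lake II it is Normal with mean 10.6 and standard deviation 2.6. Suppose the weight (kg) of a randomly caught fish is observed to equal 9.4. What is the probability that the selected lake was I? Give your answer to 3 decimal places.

0.616

Likelihoods f(9.4 | ·): I: 0.188679; II: 0.137937.
Posterior ∝ prior × likelihood. Numerator for I: 0.54·0.188679 = 0.101887.
Normalizing constant: 0.54·0.188679 + 0.46·0.137937 = 0.165338.
P(I | observation) = 0.101887 / 0.165338 = 0.616234.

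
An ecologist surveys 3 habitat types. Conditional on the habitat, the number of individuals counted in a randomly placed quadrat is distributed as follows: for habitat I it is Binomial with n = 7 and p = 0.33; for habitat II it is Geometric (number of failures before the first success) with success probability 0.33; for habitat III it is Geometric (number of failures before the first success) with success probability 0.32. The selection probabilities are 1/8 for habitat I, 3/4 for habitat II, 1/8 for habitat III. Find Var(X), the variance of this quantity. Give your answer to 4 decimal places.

Per component, I: μ=2.31, E[X²]=6.8838; II: μ=2.0303, E[X²]=10.2746; III: μ=2.125, E[X²]=11.1562.
E[X] = 0.125·2.31 + 0.75·2.0303 + 0.125·2.125 = 2.0771.
E[X²] = 0.125·6.8838 + 0.75·10.2746 + 0.125·11.1562 = 9.96093.
Var(X) = E[X²] − (E[X])² = 9.96093 − 4.31435 = 5.64658.

5.6466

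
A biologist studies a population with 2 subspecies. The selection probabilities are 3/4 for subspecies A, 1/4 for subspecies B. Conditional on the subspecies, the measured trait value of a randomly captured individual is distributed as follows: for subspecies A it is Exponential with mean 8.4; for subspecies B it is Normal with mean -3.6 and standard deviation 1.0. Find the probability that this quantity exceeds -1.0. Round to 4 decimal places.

0.7512

Conditional on each subspecies, P(X > -1.0): A: 1; B: 0.00466119.
By total probability, P(X > -1.0) = 0.75·1 + 0.25·0.00466119 = 0.751165.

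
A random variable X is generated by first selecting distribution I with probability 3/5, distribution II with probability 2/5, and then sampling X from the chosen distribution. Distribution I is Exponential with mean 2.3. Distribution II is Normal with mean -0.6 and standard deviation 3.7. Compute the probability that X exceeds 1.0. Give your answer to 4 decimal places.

0.5215

Conditional on each component, P(X > 1.0): I: 0.647405; II: 0.332714.
By total probability, P(X > 1.0) = 0.6·0.647405 + 0.4·0.332714 = 0.521529.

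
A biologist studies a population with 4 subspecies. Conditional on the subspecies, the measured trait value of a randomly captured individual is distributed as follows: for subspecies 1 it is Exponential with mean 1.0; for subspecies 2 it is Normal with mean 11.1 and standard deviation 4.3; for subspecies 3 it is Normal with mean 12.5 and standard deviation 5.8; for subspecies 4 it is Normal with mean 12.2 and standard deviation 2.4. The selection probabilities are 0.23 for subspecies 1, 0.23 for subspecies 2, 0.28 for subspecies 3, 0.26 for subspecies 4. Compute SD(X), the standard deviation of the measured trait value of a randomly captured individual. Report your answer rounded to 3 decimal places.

6.084

Per component, 1: μ=1, E[X²]=2; 2: μ=11.1, E[X²]=141.7; 3: μ=12.5, E[X²]=189.89; 4: μ=12.2, E[X²]=154.6.
E[X] = 0.23·1 + 0.23·11.1 + 0.28·12.5 + 0.26·12.2 = 9.455.
E[X²] = 0.23·2 + 0.23·141.7 + 0.28·189.89 + 0.26·154.6 = 126.416.
Var(X) = E[X²] − (E[X])² = 126.416 − 89.397 = 37.0192.
SD(X) = √37.0192 = 6.08434.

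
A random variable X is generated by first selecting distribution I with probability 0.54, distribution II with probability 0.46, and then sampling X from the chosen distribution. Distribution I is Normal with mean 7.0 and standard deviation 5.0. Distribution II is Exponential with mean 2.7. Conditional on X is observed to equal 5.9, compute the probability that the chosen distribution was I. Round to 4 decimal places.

0.6870

Likelihoods f(5.9 | ·): I: 0.0778808; II: 0.0416507.
Posterior ∝ prior × likelihood. Numerator for I: 0.54·0.0778808 = 0.0420556.
Normalizing constant: 0.54·0.0778808 + 0.46·0.0416507 = 0.0612149.
P(I | observation) = 0.0420556 / 0.0612149 = 0.687015.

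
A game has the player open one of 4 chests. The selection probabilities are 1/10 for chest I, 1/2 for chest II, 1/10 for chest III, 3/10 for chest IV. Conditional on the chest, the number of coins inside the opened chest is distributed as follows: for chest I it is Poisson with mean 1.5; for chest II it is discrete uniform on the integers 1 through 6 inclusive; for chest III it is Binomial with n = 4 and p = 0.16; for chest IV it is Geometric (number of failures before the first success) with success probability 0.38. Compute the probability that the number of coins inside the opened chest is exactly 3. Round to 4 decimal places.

Conditional on each chest, P(X = 3): I: 0.125511; II: 0.166667; III: 0.0137626; IV: 0.0905646.
By total probability, P(X = 3) = 0.1·0.125511 + 0.5·0.166667 + 0.1·0.0137626 + 0.3·0.0905646 = 0.12443.

0.1244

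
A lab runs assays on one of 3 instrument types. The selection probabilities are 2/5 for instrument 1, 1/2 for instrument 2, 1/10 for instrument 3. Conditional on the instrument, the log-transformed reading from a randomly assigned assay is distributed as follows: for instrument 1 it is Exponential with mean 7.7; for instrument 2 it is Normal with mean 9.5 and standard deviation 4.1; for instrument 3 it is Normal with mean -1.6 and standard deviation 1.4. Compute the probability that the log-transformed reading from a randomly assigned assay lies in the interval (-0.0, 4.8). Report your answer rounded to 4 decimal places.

Conditional on each instrument, P(-0.0 < X < 4.8): 1: 0.463869; 2: 0.115577; 3: 0.126547.
By total probability, P(-0.0 < X < 4.8) = 0.4·0.463869 + 0.5·0.115577 + 0.1·0.126547 = 0.255991.

0.2560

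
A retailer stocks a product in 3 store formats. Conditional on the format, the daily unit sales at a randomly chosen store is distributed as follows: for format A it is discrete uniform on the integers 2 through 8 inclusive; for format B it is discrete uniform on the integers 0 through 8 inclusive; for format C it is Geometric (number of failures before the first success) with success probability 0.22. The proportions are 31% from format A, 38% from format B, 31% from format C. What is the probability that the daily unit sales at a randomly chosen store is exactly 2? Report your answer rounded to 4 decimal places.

Conditional on each format, P(X = 2): A: 0.142857; B: 0.111111; C: 0.133848.
By total probability, P(X = 2) = 0.31·0.142857 + 0.38·0.111111 + 0.31·0.133848 = 0.128001.

0.1280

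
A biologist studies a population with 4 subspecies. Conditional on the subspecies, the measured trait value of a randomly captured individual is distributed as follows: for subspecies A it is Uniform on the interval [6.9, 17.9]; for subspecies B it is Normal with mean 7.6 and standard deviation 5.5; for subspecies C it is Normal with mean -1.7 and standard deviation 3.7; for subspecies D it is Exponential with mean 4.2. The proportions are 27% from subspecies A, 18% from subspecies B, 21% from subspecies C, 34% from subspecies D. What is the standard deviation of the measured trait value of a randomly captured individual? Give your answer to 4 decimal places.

6.4859

Per component, A: μ=12.4, E[X²]=163.843; B: μ=7.6, E[X²]=88.01; C: μ=-1.7, E[X²]=16.58; D: μ=4.2, E[X²]=35.28.
E[X] = 0.27·12.4 + 0.18·7.6 + 0.21·-1.7 + 0.34·4.2 = 5.787.
E[X²] = 0.27·163.843 + 0.18·88.01 + 0.21·16.58 + 0.34·35.28 = 75.5565.
Var(X) = E[X²] − (E[X])² = 75.5565 − 33.4894 = 42.0671.
SD(X) = √42.0671 = 6.48592.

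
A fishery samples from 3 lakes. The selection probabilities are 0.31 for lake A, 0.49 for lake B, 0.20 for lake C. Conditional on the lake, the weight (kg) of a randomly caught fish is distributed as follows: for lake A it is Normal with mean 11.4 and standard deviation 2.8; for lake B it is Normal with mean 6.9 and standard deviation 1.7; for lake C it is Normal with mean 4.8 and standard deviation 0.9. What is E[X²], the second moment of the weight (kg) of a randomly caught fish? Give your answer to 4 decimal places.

For each component E[X²] = Var + (mean)², giving A: 137.8; B: 50.5; C: 23.85.
Overall E[X²] = 0.31·137.8 + 0.49·50.5 + 0.2·23.85 = 72.233.

72.2330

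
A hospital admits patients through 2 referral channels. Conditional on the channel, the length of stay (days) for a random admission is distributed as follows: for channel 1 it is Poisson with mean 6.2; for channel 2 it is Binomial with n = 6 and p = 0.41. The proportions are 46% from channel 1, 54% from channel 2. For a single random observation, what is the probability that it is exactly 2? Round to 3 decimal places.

0.183

Conditional on each channel, P(X = 2): 1: 0.0390057; 2: 0.305539.
By total probability, P(X = 2) = 0.46·0.0390057 + 0.54·0.305539 = 0.182934.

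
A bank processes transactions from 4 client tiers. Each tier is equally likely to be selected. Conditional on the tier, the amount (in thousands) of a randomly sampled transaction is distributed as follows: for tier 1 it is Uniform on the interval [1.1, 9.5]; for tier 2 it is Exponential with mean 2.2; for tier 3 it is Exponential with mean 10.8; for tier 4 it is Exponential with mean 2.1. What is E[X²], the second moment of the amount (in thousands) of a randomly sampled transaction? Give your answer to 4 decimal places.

For each component E[X²] = Var + (mean)², giving 1: 33.97; 2: 9.68; 3: 233.28; 4: 8.82.
Overall E[X²] = 0.25·33.97 + 0.25·9.68 + 0.25·233.28 + 0.25·8.82 = 71.4375.

71.4375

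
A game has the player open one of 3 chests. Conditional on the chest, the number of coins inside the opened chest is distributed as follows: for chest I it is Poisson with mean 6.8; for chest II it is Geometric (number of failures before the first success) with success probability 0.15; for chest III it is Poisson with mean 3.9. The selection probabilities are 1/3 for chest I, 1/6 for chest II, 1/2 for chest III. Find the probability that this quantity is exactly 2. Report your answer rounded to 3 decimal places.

Conditional on each chest, P(X = 2): I: 0.0257505; II: 0.108375; III: 0.15394.
By total probability, P(X = 2) = 0.333333·0.0257505 + 0.166667·0.108375 + 0.5·0.15394 = 0.103616.

0.104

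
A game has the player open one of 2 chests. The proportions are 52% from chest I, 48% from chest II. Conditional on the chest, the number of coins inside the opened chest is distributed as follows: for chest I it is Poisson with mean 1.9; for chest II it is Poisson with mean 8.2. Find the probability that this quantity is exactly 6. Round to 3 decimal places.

0.061

Conditional on each chest, P(X = 6): I: 0.00977304; II: 0.115967.
By total probability, P(X = 6) = 0.52·0.00977304 + 0.48·0.115967 = 0.0607463.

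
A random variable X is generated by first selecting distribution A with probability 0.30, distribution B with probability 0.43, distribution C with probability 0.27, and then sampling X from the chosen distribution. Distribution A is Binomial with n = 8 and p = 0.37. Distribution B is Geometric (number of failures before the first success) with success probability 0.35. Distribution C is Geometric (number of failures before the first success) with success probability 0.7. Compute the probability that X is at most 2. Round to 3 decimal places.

0.689

Conditional on each component, P(X ≤ 2): A: 0.381074; B: 0.725375; C: 0.973.
By total probability, P(X ≤ 2) = 0.3·0.381074 + 0.43·0.725375 + 0.27·0.973 = 0.688944.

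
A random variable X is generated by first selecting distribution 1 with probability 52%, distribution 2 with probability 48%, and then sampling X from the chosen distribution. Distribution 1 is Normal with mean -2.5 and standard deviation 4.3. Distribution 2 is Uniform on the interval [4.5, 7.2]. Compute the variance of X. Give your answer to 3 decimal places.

Per component, 1: μ=-2.5, E[X²]=24.74; 2: μ=5.85, E[X²]=34.83.
E[X] = 0.52·-2.5 + 0.48·5.85 = 1.508.
E[X²] = 0.52·24.74 + 0.48·34.83 = 29.5832.
Var(X) = E[X²] − (E[X])² = 29.5832 − 2.27406 = 27.3091.

27.309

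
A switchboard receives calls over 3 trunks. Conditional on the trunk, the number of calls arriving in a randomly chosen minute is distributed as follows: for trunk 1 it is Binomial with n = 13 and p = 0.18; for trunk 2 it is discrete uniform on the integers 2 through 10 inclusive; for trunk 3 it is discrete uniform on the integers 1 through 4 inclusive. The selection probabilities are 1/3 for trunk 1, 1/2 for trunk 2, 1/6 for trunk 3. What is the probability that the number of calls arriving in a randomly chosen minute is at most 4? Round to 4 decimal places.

Conditional on each trunk, P(X ≤ 4): 1: 0.93195; 2: 0.333333; 3: 1.
By total probability, P(X ≤ 4) = 0.333333·0.93195 + 0.5·0.333333 + 0.166667·1 = 0.643983.

0.6440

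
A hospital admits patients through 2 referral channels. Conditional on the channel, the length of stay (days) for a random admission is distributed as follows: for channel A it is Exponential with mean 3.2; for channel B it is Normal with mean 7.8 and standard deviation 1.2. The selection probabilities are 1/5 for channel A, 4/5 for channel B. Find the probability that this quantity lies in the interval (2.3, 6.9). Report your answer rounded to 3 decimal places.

0.256

Conditional on each channel, P(2.3 < X < 6.9): A: 0.371603; B: 0.226625.
By total probability, P(2.3 < X < 6.9) = 0.2·0.371603 + 0.8·0.226625 = 0.255621.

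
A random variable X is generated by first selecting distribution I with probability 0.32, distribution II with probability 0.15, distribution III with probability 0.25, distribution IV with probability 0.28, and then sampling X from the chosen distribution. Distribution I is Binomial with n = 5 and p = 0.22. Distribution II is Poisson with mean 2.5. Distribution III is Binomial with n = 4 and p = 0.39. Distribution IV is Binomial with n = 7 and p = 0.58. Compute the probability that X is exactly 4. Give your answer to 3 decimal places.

0.111

Conditional on each component, P(X = 4): I: 0.00913598; II: 0.133602; III: 0.0231344; IV: 0.293446.
By total probability, P(X = 4) = 0.32·0.00913598 + 0.15·0.133602 + 0.25·0.0231344 + 0.28·0.293446 = 0.110912.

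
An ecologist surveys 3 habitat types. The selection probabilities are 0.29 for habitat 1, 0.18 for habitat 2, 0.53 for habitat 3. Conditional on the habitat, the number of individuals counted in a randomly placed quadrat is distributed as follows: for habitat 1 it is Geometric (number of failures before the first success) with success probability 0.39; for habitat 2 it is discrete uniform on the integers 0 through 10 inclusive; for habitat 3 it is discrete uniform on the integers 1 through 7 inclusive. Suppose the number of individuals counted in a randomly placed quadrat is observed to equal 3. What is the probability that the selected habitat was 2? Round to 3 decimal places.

0.139

Likelihoods P(X=3 | ·): 1: 0.0885226; 2: 0.0909091; 3: 0.142857.
Posterior ∝ prior × likelihood. Numerator for 2: 0.18·0.0909091 = 0.0163636.
Normalizing constant: 0.29·0.0885226 + 0.18·0.0909091 + 0.53·0.142857 = 0.117749.
P(2 | observation) = 0.0163636 / 0.117749 = 0.13897.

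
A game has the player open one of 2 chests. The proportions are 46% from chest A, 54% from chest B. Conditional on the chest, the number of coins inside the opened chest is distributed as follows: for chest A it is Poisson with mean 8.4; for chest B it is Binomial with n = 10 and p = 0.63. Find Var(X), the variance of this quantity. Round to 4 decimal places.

6.2182

Per component, A: μ=8.4, E[X²]=78.96; B: μ=6.3, E[X²]=42.021.
E[X] = 0.46·8.4 + 0.54·6.3 = 7.266.
E[X²] = 0.46·78.96 + 0.54·42.021 = 59.0129.
Var(X) = E[X²] − (E[X])² = 59.0129 − 52.7948 = 6.21818.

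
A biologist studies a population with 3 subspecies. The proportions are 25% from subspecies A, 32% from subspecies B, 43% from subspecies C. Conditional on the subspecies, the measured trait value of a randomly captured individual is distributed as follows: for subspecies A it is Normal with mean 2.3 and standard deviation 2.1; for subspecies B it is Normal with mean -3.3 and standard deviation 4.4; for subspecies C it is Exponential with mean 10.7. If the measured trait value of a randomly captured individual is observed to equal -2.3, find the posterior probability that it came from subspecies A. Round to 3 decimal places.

Likelihoods f(-2.3 | ·): A: 0.0172496; B: 0.088357; C: 0.
Posterior ∝ prior × likelihood. Numerator for A: 0.25·0.0172496 = 0.00431239.
Normalizing constant: 0.25·0.0172496 + 0.32·0.088357 + 0.43·0 = 0.0325866.
P(A | observation) = 0.00431239 / 0.0325866 = 0.132336.

0.132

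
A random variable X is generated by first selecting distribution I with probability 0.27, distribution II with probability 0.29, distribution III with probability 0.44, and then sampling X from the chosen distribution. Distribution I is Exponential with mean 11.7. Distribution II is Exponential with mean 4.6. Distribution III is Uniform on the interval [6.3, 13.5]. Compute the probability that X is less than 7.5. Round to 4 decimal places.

0.4343

Conditional on each component, P(X < 7.5): I: 0.473248; II: 0.804156; III: 0.166667.
By total probability, P(X < 7.5) = 0.27·0.473248 + 0.29·0.804156 + 0.44·0.166667 = 0.434315.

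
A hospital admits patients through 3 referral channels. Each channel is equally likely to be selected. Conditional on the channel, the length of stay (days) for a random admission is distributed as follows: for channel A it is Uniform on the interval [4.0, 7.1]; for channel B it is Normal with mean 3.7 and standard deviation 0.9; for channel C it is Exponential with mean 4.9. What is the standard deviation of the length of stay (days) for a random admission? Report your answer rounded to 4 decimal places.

3.0212

Per component, A: μ=5.55, E[X²]=31.6033; B: μ=3.7, E[X²]=14.5; C: μ=4.9, E[X²]=48.02.
E[X] = 0.333333·5.55 + 0.333333·3.7 + 0.333333·4.9 = 4.71667.
E[X²] = 0.333333·31.6033 + 0.333333·14.5 + 0.333333·48.02 = 31.3744.
Var(X) = E[X²] − (E[X])² = 31.3744 − 22.2469 = 9.1275.
SD(X) = √9.1275 = 3.02118.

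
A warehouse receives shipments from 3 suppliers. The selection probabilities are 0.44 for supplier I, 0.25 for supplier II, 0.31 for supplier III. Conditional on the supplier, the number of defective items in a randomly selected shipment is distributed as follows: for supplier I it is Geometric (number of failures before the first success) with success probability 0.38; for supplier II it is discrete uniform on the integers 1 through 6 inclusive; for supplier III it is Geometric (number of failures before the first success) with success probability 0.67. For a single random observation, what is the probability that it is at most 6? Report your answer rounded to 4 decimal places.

0.9844

Conditional on each supplier, P(X ≤ 6): I: 0.964784; II: 1; III: 0.999574.
By total probability, P(X ≤ 6) = 0.44·0.964784 + 0.25·1 + 0.31·0.999574 = 0.984373.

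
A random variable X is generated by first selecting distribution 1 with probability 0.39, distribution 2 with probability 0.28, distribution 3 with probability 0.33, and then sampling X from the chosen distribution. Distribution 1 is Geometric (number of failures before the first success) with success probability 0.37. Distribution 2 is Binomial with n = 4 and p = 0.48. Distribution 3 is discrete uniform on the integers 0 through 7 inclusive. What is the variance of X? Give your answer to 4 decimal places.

Per component, 1: μ=1.7027, E[X²]=7.5011; 2: μ=1.92, E[X²]=4.6848; 3: μ=3.5, E[X²]=17.5.
E[X] = 0.39·1.7027 + 0.28·1.92 + 0.33·3.5 = 2.35665.
E[X²] = 0.39·7.5011 + 0.28·4.6848 + 0.33·17.5 = 10.0122.
Var(X) = E[X²] − (E[X])² = 10.0122 − 5.55382 = 4.45835.

4.4584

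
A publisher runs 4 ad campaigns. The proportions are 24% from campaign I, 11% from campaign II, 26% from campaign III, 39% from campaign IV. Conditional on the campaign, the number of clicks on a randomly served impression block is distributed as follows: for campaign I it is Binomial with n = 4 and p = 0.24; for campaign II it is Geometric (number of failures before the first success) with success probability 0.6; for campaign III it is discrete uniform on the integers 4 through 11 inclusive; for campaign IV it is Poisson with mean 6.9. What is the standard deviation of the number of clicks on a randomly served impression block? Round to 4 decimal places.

3.6559

Per component, I: μ=0.96, E[X²]=1.6512; II: μ=0.666667, E[X²]=1.55556; III: μ=7.5, E[X²]=61.5; IV: μ=6.9, E[X²]=54.51.
E[X] = 0.24·0.96 + 0.11·0.666667 + 0.26·7.5 + 0.39·6.9 = 4.94473.
E[X²] = 0.24·1.6512 + 0.11·1.55556 + 0.26·61.5 + 0.39·54.51 = 37.8163.
Var(X) = E[X²] − (E[X])² = 37.8163 − 24.4504 = 13.3659.
SD(X) = √13.3659 = 3.65594.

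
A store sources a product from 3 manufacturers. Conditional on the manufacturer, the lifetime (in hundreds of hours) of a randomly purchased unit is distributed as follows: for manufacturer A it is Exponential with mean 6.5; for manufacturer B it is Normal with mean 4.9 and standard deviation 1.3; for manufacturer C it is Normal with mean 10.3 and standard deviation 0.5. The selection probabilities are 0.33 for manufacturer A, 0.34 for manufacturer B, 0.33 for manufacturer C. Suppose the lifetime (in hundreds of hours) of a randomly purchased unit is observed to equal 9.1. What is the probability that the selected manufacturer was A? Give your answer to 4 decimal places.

0.4493

Likelihoods f(9.1 | ·): A: 0.037938; B: 0.00166116; C: 0.0447891.
Posterior ∝ prior × likelihood. Numerator for A: 0.33·0.037938 = 0.0125195.
Normalizing constant: 0.33·0.037938 + 0.34·0.00166116 + 0.33·0.0447891 = 0.0278647.
P(A | observation) = 0.0125195 / 0.0278647 = 0.449297.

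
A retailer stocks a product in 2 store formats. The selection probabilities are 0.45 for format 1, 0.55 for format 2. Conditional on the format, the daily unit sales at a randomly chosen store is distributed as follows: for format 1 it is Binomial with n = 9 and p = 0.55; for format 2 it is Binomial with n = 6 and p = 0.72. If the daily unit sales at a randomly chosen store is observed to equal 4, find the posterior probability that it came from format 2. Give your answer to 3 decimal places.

Likelihoods P(X=4 | ·): 1: 0.212757; 2: 0.316037.
Posterior ∝ prior × likelihood. Numerator for 2: 0.55·0.316037 = 0.17382.
Normalizing constant: 0.45·0.212757 + 0.55·0.316037 = 0.269561.
P(2 | observation) = 0.17382 / 0.269561 = 0.644827.

0.645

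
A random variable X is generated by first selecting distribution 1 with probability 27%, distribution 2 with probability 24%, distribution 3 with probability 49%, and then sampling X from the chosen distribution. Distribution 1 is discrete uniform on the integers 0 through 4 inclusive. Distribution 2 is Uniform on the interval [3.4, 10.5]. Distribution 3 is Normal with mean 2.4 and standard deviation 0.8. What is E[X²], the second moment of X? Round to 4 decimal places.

17.3568

For each component E[X²] = Var + (mean)², giving 1: 6; 2: 52.5033; 3: 6.4.
Overall E[X²] = 0.27·6 + 0.24·52.5033 + 0.49·6.4 = 17.3568.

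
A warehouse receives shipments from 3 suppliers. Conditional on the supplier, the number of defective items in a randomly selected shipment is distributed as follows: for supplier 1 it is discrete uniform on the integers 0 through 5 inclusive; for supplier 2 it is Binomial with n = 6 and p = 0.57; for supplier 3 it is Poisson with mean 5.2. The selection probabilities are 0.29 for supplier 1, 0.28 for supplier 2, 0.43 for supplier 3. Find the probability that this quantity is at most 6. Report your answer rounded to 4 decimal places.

Conditional on each supplier, P(X ≤ 6): 1: 1; 2: 1; 3: 0.732393.
By total probability, P(X ≤ 6) = 0.29·1 + 0.28·1 + 0.43·0.732393 = 0.884929.

0.8849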